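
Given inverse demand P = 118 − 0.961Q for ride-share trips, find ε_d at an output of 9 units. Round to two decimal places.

-12.64

At Q = 9, P = 118 − 0.961(9) = 109.35.
dP/dQ = −0.961, so dQ/dP = 1/(−0.961) = -1.041.
ε = (dQ/dP)(P/Q) = (-1.041)(109.35/9).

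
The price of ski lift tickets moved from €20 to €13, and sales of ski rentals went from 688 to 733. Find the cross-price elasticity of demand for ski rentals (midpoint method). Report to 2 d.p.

ΔQ_x = 733 − 688 = 45; ΔP_y = 13 − 20 = -7.
Midpoints: P̄_y = 16.50, Q̄_x = 710.5.
ε_xy = (ΔQ_x/ΔP_y)(P̄_y/Q̄_x) = (45/-7)(16.50/710.5).
ε_xy < 0, so the goods are complements.

-0.15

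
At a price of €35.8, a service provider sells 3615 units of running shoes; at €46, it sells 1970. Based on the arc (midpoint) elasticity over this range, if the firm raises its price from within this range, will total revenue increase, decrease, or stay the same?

decrease

Arc ε = (-1645/10.2)(40.90/2792.5) ≈ -2.362.
|ε| = 2.36 > 1, so demand is elastic. A price rise therefore reduces total revenue.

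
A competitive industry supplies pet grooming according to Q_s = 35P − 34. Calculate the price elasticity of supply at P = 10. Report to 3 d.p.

1.108

At P = 10, Q_s = 316.
dQ_s/dP = 35.
ε_s = (dQ_s/dP)(P/Q_s) = (35)(10/316).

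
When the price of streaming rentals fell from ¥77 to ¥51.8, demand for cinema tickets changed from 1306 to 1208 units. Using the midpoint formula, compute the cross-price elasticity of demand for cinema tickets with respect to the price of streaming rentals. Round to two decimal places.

0.20

ΔQ_x = 1208 − 1306 = -98; ΔP_y = 51.8 − 77 = -25.2.
Midpoints: P̄_y = 64.40, Q̄_x = 1257.0.
ε_xy = (ΔQ_x/ΔP_y)(P̄_y/Q̄_x) = (-98/-25.2)(64.40/1257.0).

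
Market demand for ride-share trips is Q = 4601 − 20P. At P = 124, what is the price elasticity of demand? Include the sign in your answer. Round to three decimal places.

At P = 124, Q = 2121.
dQ/dP = −20.
ε = (dQ/dP)(P/Q) = (-20)(124/2121).
|ε| > 1, so demand is elastic at this price.

-1.169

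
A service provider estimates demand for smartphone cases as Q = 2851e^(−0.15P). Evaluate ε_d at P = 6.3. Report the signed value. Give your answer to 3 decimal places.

-0.945

At P = 6.3, Q = 1108.125.
dQ/dP = −0.15·2851e^(−0.15P) = −0.15Q = -166.219.
ε = (dQ/dP)(P/Q) = (-166.219)(6.3/1108.125).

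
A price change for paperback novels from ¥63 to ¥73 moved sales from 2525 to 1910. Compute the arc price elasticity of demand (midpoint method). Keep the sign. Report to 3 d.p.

-1.886

ΔQ = 1910 − 2525 = -615; ΔP = 73 − 63 = 10.
Midpoints: P̄ = 68.00, Q̄ = 2217.5.
ε = (ΔQ/ΔP)(P̄/Q̄) = (-615/10)(68.00/2217.5).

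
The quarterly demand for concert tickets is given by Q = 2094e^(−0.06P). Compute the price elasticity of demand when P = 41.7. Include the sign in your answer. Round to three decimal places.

-2.502

At P = 41.7, Q = 171.543.
dQ/dP = −0.06·2094e^(−0.06P) = −0.06Q = -10.293.
ε = (dQ/dP)(P/Q) = (-10.293)(41.7/171.543).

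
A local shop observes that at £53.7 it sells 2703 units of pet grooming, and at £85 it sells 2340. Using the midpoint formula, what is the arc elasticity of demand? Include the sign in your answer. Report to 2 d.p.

-0.32

ΔQ = 2340 − 2703 = -363; ΔP = 85 − 53.7 = 31.3.
Midpoints: P̄ = 69.35, Q̄ = 2521.5.
ε = (ΔQ/ΔP)(P̄/Q̄) = (-363/31.3)(69.35/2521.5).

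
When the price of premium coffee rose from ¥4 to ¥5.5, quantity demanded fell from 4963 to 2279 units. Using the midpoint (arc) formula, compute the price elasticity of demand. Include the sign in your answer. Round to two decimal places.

-2.35

ΔQ = 2279 − 4963 = -2684; ΔP = 5.5 − 4 = 1.5.
Midpoints: P̄ = 4.75, Q̄ = 3621.0.
ε = (ΔQ/ΔP)(P̄/Q̄) = (-2684/1.5)(4.75/3621.0).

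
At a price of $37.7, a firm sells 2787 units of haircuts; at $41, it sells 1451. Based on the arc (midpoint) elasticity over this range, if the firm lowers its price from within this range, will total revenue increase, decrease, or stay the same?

Arc ε = (-1336/3.3)(39.35/2119.0) ≈ -7.518.
|ε| = 7.52 > 1, so demand is elastic. A price cut therefore raises total revenue.

increase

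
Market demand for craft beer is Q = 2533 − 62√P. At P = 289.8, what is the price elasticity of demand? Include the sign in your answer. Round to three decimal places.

-0.357

At P = 289.8, Q = 1477.542.
dQ/dP = −62/(2√P) = -1.821.
ε = (dQ/dP)(P/Q) = (-1.821)(289.8/1477.542).
|ε| < 1, so demand is inelastic at this price.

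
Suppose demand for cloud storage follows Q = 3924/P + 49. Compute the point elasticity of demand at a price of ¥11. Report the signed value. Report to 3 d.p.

At P = 11, Q = 405.727.
dQ/dP = −3924/P² = -32.430.
ε = (dQ/dP)(P/Q) = (-32.430)(11/405.727).

-0.879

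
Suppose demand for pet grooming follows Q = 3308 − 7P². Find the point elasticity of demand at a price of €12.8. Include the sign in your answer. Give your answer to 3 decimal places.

At P = 12.8, Q = 2161.120.
dQ/dP = −14P = -179.200.
ε = (dQ/dP)(P/Q) = (-179.200)(12.8/2161.120).
|ε| > 1, so demand is elastic at this price.

-1.061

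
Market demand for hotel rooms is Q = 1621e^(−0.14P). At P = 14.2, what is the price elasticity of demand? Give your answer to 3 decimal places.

-1.988

At P = 14.2, Q = 222.027.
dQ/dP = −0.14·1621e^(−0.14P) = −0.14Q = -31.084.
ε = (dQ/dP)(P/Q) = (-31.084)(14.2/222.027).
|ε| > 1, so demand is elastic at this price.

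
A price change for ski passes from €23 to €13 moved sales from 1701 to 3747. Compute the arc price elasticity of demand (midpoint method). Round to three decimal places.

ΔQ = 3747 − 1701 = 2046; ΔP = 13 − 23 = -10.
Midpoints: P̄ = 18.00, Q̄ = 2724.0.
ε = (ΔQ/ΔP)(P̄/Q̄) = (2046/-10)(18.00/2724.0).

-1.352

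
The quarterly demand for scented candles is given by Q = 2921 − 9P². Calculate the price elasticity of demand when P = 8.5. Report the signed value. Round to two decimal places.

-0.57

At P = 8.5, Q = 2270.750.
dQ/dP = −18P = -153.
ε = (dQ/dP)(P/Q) = (-153)(8.5/2270.750).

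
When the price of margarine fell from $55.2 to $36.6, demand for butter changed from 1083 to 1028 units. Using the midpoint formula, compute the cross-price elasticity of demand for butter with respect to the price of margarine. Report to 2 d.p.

0.13

ΔQ_x = 1028 − 1083 = -55; ΔP_y = 36.6 − 55.2 = -18.6.
Midpoints: P̄_y = 45.90, Q̄_x = 1055.5.
ε_xy = (ΔQ_x/ΔP_y)(P̄_y/Q̄_x) = (-55/-18.6)(45.90/1055.5).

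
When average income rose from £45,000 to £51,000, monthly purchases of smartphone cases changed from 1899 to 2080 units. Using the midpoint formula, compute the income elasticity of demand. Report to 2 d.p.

0.73

ΔQ = 181, ΔI = 6000. Midpoints: Ī = 48,000, Q̄ = 1989.5.
ε_I = (ΔQ/ΔI)(Ī/Q̄) = (181/6000)(48000/1989.5).
ε_I > 0, so the good is normal.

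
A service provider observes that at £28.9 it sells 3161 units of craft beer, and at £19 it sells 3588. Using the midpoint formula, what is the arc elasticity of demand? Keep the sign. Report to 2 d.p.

-0.31

ΔQ = 3588 − 3161 = 427; ΔP = 19 − 28.9 = -9.9.
Midpoints: P̄ = 23.95, Q̄ = 3374.5.
ε = (ΔQ/ΔP)(P̄/Q̄) = (427/-9.9)(23.95/3374.5).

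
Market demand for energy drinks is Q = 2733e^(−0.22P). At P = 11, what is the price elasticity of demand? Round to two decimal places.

At P = 11, Q = 243.023.
dQ/dP = −0.22·2733e^(−0.22P) = −0.22Q = -53.465.
ε = (dQ/dP)(P/Q) = (-53.465)(11/243.023).

-2.42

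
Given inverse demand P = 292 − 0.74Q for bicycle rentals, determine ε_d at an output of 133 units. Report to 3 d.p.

-1.967

At Q = 133, P = 292 − 0.74(133) = 193.58.
dP/dQ = −0.74, so dQ/dP = 1/(−0.74) = -1.351.
ε = (dQ/dP)(P/Q) = (-1.351)(193.58/133).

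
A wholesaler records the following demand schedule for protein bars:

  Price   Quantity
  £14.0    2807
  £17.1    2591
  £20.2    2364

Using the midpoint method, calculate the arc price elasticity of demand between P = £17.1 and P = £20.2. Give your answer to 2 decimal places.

At P = 17.1, Q = 2591; at P = 20.2, Q = 2364.
ΔQ = -227, ΔP = 3.1. Midpoints: P̄ = 18.65, Q̄ = 2477.5.
ε = (ΔQ/ΔP)(P̄/Q̄) = (-227/3.1)(18.65/2477.5).

-0.55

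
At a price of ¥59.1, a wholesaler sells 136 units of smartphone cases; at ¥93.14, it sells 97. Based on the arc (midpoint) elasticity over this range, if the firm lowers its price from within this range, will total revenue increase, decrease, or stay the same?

decrease

Arc ε = (-39/34.04)(76.12/116.5) ≈ -0.749.
|ε| = 0.75 < 1, so demand is inelastic. A price cut therefore reduces total revenue.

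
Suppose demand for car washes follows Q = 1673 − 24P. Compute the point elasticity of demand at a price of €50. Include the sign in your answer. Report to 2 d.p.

-2.54

At P = 50, Q = 473.
dQ/dP = −24.
ε = (dQ/dP)(P/Q) = (-24)(50/473).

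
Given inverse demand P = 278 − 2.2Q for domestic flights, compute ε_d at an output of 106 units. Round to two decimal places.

At Q = 106, P = 278 − 2.2(106) = 44.80.
dP/dQ = −2.2, so dQ/dP = 1/(−2.2) = -0.455.
ε = (dQ/dP)(P/Q) = (-0.455)(44.80/106).

-0.19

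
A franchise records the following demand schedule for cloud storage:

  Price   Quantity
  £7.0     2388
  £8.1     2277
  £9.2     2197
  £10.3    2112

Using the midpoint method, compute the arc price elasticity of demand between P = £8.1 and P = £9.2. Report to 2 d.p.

-0.28

At P = 8.1, Q = 2277; at P = 9.2, Q = 2197.
ΔQ = -80, ΔP = 1.1. Midpoints: P̄ = 8.65, Q̄ = 2237.0.
ε = (ΔQ/ΔP)(P̄/Q̄) = (-80/1.1)(8.65/2237.0).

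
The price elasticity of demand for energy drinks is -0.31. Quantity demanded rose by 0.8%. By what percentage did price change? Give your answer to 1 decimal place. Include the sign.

%ΔP ≈ %ΔQ / ε = (0.8%)/(-0.31) = -2.58%.

-2.6%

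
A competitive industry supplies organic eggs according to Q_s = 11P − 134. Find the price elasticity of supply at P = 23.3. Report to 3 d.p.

At P = 23.3, Q_s = 122.30.
dQ_s/dP = 11.
ε_s = (dQ_s/dP)(P/Q_s) = (11)(23.3/122.30).

2.096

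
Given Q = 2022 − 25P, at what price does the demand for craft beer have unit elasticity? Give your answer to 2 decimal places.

40.44

For linear demand Q = a − bP, ε = −bP/(a − bP). |ε| = 1 when bP = a − bP, i.e. P = a/(2b).
P = 2022/(2·25) = 2022/50 = 40.4400.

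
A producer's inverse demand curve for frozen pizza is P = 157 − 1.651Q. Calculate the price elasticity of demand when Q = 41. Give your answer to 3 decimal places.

-1.319

At Q = 41, P = 157 − 1.651(41) = 89.31.
dP/dQ = −1.651, so dQ/dP = 1/(−1.651) = -0.606.
ε = (dQ/dP)(P/Q) = (-0.606)(89.31/41).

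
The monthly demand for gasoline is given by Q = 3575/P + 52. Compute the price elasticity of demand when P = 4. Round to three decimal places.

At P = 4, Q = 945.750.
dQ/dP = −3575/P² = -223.438.
ε = (dQ/dP)(P/Q) = (-223.438)(4/945.750).

-0.945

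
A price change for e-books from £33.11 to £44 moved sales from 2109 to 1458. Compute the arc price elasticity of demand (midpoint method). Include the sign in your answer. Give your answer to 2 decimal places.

ΔQ = 1458 − 2109 = -651; ΔP = 44 − 33.11 = 10.89.
Midpoints: P̄ = 38.55, Q̄ = 1783.5.
ε = (ΔQ/ΔP)(P̄/Q̄) = (-651/10.89)(38.55/1783.5).

-1.29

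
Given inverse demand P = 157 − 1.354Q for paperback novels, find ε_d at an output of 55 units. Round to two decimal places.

-1.11

At Q = 55, P = 157 − 1.354(55) = 82.53.
dP/dQ = −1.354, so dQ/dP = 1/(−1.354) = -0.739.
ε = (dQ/dP)(P/Q) = (-0.739)(82.53/55).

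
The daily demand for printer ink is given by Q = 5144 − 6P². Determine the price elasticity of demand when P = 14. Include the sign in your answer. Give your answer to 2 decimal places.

At P = 14, Q = 3968.
dQ/dP = −12P = -168.
ε = (dQ/dP)(P/Q) = (-168)(14/3968).
|ε| < 1, so demand is inelastic at this price.

-0.59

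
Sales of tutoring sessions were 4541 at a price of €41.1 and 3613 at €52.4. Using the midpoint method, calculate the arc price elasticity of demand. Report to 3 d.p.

ΔQ = 3613 − 4541 = -928; ΔP = 52.4 − 41.1 = 11.3.
Midpoints: P̄ = 46.75, Q̄ = 4077.0.
ε = (ΔQ/ΔP)(P̄/Q̄) = (-928/11.3)(46.75/4077.0).

-0.942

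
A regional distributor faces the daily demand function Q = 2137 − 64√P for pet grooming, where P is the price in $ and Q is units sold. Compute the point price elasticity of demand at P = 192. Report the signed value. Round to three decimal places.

-0.355

At P = 192, Q = 1250.190.
dQ/dP = −64/(2√P) = -2.309.
ε = (dQ/dP)(P/Q) = (-2.309)(192/1250.190).
|ε| < 1, so demand is inelastic at this price.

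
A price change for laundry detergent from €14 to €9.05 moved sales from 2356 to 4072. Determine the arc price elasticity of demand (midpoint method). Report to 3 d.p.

ΔQ = 4072 − 2356 = 1716; ΔP = 9.05 − 14 = -4.95.
Midpoints: P̄ = 11.53, Q̄ = 3214.0.
ε = (ΔQ/ΔP)(P̄/Q̄) = (1716/-4.95)(11.53/3214.0).

-1.243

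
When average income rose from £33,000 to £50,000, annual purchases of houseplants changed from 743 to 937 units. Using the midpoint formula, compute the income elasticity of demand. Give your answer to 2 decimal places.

ΔQ = 194, ΔI = 17000. Midpoints: Ī = 41,500, Q̄ = 840.0.
ε_I = (ΔQ/ΔI)(Ī/Q̄) = (194/17000)(41500/840.0).

0.56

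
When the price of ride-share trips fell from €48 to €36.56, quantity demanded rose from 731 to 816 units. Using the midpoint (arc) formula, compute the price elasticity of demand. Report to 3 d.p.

-0.406

ΔQ = 816 − 731 = 85; ΔP = 36.56 − 48 = -11.44.
Midpoints: P̄ = 42.28, Q̄ = 773.5.
ε = (ΔQ/ΔP)(P̄/Q̄) = (85/-11.44)(42.28/773.5).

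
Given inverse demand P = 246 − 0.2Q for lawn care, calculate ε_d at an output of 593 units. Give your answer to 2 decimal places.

-1.07

At Q = 593, P = 246 − 0.2(593) = 127.40.
dP/dQ = −0.2, so dQ/dP = 1/(−0.2) = -5.000.
ε = (dQ/dP)(P/Q) = (-5.000)(127.40/593).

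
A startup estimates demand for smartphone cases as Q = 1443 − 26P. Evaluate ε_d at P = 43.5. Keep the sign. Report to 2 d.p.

-3.63

At P = 43.5, Q = 312.
dQ/dP = −26.
ε = (dQ/dP)(P/Q) = (-26)(43.5/312).
|ε| > 1, so demand is elastic at this price.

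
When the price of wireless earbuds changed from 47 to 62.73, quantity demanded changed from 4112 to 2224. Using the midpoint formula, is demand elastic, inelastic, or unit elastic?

Arc ε ≈ -2.079.
|ε| = 2.08 > 1.

elastic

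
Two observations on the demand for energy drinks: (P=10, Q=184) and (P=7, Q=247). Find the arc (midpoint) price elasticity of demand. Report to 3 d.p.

ΔQ = 247 − 184 = 63; ΔP = 7 − 10 = -3.
Midpoints: P̄ = 8.50, Q̄ = 215.5.
ε = (ΔQ/ΔP)(P̄/Q̄) = (63/-3)(8.50/215.5).

-0.828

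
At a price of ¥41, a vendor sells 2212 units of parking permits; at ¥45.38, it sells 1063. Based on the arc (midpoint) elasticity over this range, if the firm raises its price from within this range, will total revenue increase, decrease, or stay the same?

decrease

Arc ε = (-1149/4.38)(43.19/1637.5) ≈ -6.919.
|ε| = 6.92 > 1, so demand is elastic. A price rise therefore reduces total revenue.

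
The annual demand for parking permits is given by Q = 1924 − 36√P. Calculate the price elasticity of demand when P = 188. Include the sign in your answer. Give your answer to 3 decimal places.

At P = 188, Q = 1430.393.
dQ/dP = −36/(2√P) = -1.313.
ε = (dQ/dP)(P/Q) = (-1.313)(188/1430.393).
|ε| < 1, so demand is inelastic at this price.

-0.173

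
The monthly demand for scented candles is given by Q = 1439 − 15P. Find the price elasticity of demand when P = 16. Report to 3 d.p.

-0.200

At P = 16, Q = 1199.
dQ/dP = −15.
ε = (dQ/dP)(P/Q) = (-15)(16/1199).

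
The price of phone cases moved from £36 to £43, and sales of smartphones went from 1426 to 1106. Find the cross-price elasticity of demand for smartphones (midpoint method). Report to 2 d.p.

-1.43

ΔQ_x = 1106 − 1426 = -320; ΔP_y = 43 − 36 = 7.
Midpoints: P̄_y = 39.50, Q̄_x = 1266.0.
ε_xy = (ΔQ_x/ΔP_y)(P̄_y/Q̄_x) = (-320/7)(39.50/1266.0).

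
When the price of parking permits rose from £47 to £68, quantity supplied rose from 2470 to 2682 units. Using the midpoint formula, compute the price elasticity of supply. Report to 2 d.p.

ΔQ = 2682 − 2470 = 212; ΔP = 68 − 47 = 21.
Midpoints: P̄ = 57.50, Q̄ = 2576.0.
ε_s = (ΔQ/ΔP)(P̄/Q̄) = (212/21)(57.50/2576.0).

0.23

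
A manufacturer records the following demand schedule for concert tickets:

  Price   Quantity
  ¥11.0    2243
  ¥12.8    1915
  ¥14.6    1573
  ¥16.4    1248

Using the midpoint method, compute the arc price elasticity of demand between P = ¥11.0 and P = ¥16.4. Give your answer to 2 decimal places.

-1.45

At P = 11.0, Q = 2243; at P = 16.4, Q = 1248.
ΔQ = -995, ΔP = 5.4. Midpoints: P̄ = 13.70, Q̄ = 1745.5.
ε = (ΔQ/ΔP)(P̄/Q̄) = (-995/5.4)(13.70/1745.5).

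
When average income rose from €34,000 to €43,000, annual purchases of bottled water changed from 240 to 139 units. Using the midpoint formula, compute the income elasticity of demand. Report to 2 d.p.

-2.28

ΔQ = -101, ΔI = 9000. Midpoints: Ī = 38,500, Q̄ = 189.5.
ε_I = (ΔQ/ΔI)(Ī/Q̄) = (-101/9000)(38500/189.5).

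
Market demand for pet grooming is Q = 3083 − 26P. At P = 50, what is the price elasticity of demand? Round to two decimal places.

At P = 50, Q = 1783.
dQ/dP = −26.
ε = (dQ/dP)(P/Q) = (-26)(50/1783).

-0.73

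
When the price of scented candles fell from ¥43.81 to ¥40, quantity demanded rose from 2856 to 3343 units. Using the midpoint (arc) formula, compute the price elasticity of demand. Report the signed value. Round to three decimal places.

-1.728

ΔQ = 3343 − 2856 = 487; ΔP = 40 − 43.81 = -3.81.
Midpoints: P̄ = 41.91, Q̄ = 3099.5.
ε = (ΔQ/ΔP)(P̄/Q̄) = (487/-3.81)(41.91/3099.5).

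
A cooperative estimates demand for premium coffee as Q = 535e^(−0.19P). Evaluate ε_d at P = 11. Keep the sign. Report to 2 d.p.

-2.09

At P = 11, Q = 66.173.
dQ/dP = −0.19·535e^(−0.19P) = −0.19Q = -12.573.
ε = (dQ/dP)(P/Q) = (-12.573)(11/66.173).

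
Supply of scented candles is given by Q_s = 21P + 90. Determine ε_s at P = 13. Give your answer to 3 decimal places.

0.752

At P = 13, Q_s = 363.
dQ_s/dP = 21.
ε_s = (dQ_s/dP)(P/Q_s) = (21)(13/363).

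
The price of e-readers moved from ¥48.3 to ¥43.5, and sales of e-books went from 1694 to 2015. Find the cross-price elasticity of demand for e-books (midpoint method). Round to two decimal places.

ΔQ_x = 2015 − 1694 = 321; ΔP_y = 43.5 − 48.3 = -4.8.
Midpoints: P̄_y = 45.90, Q̄_x = 1854.5.
ε_xy = (ΔQ_x/ΔP_y)(P̄_y/Q̄_x) = (321/-4.8)(45.90/1854.5).
ε_xy < 0, so the goods are complements.

-1.66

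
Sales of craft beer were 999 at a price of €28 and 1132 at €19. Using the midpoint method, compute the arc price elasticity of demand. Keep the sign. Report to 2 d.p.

-0.33

ΔQ = 1132 − 999 = 133; ΔP = 19 − 28 = -9.
Midpoints: P̄ = 23.50, Q̄ = 1065.5.
ε = (ΔQ/ΔP)(P̄/Q̄) = (133/-9)(23.50/1065.5).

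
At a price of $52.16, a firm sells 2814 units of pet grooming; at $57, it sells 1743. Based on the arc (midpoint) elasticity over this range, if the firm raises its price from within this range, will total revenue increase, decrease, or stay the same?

decrease

Arc ε = (-1071/4.84)(54.58/2278.5) ≈ -5.301.
|ε| = 5.30 > 1, so demand is elastic. A price rise therefore reduces total revenue.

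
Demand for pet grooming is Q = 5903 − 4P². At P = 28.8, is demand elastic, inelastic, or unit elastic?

elastic

Q = 2585.240, dQ/dP = -230.400.
ε = (dQ/dP)(P/Q) ≈ -2.567.
|ε| = 2.57 > 1.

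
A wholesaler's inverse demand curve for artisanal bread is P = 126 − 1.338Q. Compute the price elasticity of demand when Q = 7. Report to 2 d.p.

-12.45

At Q = 7, P = 126 − 1.338(7) = 116.63.
dP/dQ = −1.338, so dQ/dP = 1/(−1.338) = -0.747.
ε = (dQ/dP)(P/Q) = (-0.747)(116.63/7).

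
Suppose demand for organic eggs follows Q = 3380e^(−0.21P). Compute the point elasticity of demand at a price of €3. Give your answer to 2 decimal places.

At P = 3, Q = 1800.160.
dQ/dP = −0.21·3380e^(−0.21P) = −0.21Q = -378.034.
ε = (dQ/dP)(P/Q) = (-378.034)(3/1800.160).

-0.63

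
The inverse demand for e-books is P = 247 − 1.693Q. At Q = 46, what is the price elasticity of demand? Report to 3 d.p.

-2.172

At Q = 46, P = 247 − 1.693(46) = 169.12.
dP/dQ = −1.693, so dQ/dP = 1/(−1.693) = -0.591.
ε = (dQ/dP)(P/Q) = (-0.591)(169.12/46).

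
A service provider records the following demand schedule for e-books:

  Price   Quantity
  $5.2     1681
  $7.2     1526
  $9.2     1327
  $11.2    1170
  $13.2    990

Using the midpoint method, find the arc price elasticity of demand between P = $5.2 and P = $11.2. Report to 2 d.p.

At P = 5.2, Q = 1681; at P = 11.2, Q = 1170.
ΔQ = -511, ΔP = 6.0. Midpoints: P̄ = 8.20, Q̄ = 1425.5.
ε = (ΔQ/ΔP)(P̄/Q̄) = (-511/6.0)(8.20/1425.5).

-0.49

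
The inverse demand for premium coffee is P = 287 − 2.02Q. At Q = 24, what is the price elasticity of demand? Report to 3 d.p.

-4.920

At Q = 24, P = 287 − 2.02(24) = 238.52.
dP/dQ = −2.02, so dQ/dP = 1/(−2.02) = -0.495.
ε = (dQ/dP)(P/Q) = (-0.495)(238.52/24).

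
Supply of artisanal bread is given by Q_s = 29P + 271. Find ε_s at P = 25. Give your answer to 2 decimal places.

0.73

At P = 25, Q_s = 996.
dQ_s/dP = 29.
ε_s = (dQ_s/dP)(P/Q_s) = (29)(25/996).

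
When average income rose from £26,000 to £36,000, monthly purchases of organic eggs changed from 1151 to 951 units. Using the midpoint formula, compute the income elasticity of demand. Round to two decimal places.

ΔQ = -200, ΔI = 10000. Midpoints: Ī = 31,000, Q̄ = 1051.0.
ε_I = (ΔQ/ΔI)(Ī/Q̄) = (-200/10000)(31000/1051.0).

-0.59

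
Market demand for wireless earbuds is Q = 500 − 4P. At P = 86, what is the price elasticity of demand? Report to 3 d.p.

At P = 86, Q = 156.
dQ/dP = −4.
ε = (dQ/dP)(P/Q) = (-4)(86/156).

-2.205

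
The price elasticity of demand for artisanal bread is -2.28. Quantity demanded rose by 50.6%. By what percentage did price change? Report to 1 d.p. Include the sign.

%ΔP ≈ %ΔQ / ε = (50.6%)/(-2.28) = -22.19%.

-22.2%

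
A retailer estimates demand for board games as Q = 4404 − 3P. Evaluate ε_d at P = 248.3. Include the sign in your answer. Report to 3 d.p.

-0.204

At P = 248.3, Q = 3659.100.
dQ/dP = −3.
ε = (dQ/dP)(P/Q) = (-3)(248.3/3659.100).
|ε| < 1, so demand is inelastic at this price.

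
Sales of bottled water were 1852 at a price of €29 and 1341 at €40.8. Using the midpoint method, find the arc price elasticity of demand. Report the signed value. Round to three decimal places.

-0.947

ΔQ = 1341 − 1852 = -511; ΔP = 40.8 − 29 = 11.8.
Midpoints: P̄ = 34.90, Q̄ = 1596.5.
ε = (ΔQ/ΔP)(P̄/Q̄) = (-511/11.8)(34.90/1596.5).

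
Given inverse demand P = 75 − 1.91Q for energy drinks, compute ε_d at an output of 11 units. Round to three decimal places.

-2.570

At Q = 11, P = 75 − 1.91(11) = 53.99.
dP/dQ = −1.91, so dQ/dP = 1/(−1.91) = -0.524.
ε = (dQ/dP)(P/Q) = (-0.524)(53.99/11).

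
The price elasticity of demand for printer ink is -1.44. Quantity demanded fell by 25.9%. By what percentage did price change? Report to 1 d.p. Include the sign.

%ΔP ≈ %ΔQ / ε = (-25.9%)/(-1.44) = 17.99%.

18.0%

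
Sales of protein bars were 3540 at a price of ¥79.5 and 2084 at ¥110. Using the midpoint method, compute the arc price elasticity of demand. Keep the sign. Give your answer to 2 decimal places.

ΔQ = 2084 − 3540 = -1456; ΔP = 110 − 79.5 = 30.5.
Midpoints: P̄ = 94.75, Q̄ = 2812.0.
ε = (ΔQ/ΔP)(P̄/Q̄) = (-1456/30.5)(94.75/2812.0).

-1.61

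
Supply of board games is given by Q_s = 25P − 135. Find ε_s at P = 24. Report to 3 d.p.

1.290

At P = 24, Q_s = 465.
dQ_s/dP = 25.
ε_s = (dQ_s/dP)(P/Q_s) = (25)(24/465).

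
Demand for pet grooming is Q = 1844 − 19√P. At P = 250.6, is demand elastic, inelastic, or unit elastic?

Q = 1543.223, dQ/dP = -0.600.
ε = (dQ/dP)(P/Q) ≈ -0.097.
|ε| = 0.10 < 1.

inelastic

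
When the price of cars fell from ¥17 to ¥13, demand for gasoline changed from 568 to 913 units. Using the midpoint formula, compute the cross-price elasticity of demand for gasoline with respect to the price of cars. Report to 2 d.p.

-1.75

ΔQ_x = 913 − 568 = 345; ΔP_y = 13 − 17 = -4.
Midpoints: P̄_y = 15.00, Q̄_x = 740.5.
ε_xy = (ΔQ_x/ΔP_y)(P̄_y/Q̄_x) = (345/-4)(15.00/740.5).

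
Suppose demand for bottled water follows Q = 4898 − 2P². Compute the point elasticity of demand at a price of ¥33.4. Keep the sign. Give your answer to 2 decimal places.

At P = 33.4, Q = 2666.880.
dQ/dP = −4P = -133.600.
ε = (dQ/dP)(P/Q) = (-133.600)(33.4/2666.880).

-1.67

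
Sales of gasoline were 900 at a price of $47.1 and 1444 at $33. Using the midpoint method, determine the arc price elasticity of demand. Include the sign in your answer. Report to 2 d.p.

-1.32

ΔQ = 1444 − 900 = 544; ΔP = 33 − 47.1 = -14.1.
Midpoints: P̄ = 40.05, Q̄ = 1172.0.
ε = (ΔQ/ΔP)(P̄/Q̄) = (544/-14.1)(40.05/1172.0).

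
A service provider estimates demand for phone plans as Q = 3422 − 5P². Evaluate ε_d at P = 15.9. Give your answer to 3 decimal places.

At P = 15.9, Q = 2157.950.
dQ/dP = −10P = -159.
ε = (dQ/dP)(P/Q) = (-159)(15.9/2157.950).
|ε| > 1, so demand is elastic at this price.

-1.172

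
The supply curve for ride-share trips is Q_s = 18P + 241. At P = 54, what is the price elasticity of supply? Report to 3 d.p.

0.801

At P = 54, Q_s = 1213.
dQ_s/dP = 18.
ε_s = (dQ_s/dP)(P/Q_s) = (18)(54/1213).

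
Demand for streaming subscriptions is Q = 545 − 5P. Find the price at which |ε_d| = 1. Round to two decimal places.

For linear demand Q = a − bP, ε = −bP/(a − bP). |ε| = 1 when bP = a − bP, i.e. P = a/(2b).
P = 545/(2·5) = 545/10 = 54.5000.

54.50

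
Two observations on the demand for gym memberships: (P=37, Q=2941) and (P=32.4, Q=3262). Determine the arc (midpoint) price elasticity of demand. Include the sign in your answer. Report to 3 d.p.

ΔQ = 3262 − 2941 = 321; ΔP = 32.4 − 37 = -4.6.
Midpoints: P̄ = 34.70, Q̄ = 3101.5.
ε = (ΔQ/ΔP)(P̄/Q̄) = (321/-4.6)(34.70/3101.5).

-0.781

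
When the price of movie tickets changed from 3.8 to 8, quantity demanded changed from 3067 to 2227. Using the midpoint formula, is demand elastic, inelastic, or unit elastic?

Arc ε ≈ -0.446.
|ε| = 0.45 < 1.

inelastic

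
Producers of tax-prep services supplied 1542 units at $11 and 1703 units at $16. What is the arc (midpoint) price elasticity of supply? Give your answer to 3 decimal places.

ΔQ = 1703 − 1542 = 161; ΔP = 16 − 11 = 5.
Midpoints: P̄ = 13.50, Q̄ = 1622.5.
ε_s = (ΔQ/ΔP)(P̄/Q̄) = (161/5)(13.50/1622.5).

0.268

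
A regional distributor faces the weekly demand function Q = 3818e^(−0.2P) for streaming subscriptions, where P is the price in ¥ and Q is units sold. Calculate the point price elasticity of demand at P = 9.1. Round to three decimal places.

At P = 9.1, Q = 618.614.
dQ/dP = −0.2·3818e^(−0.2P) = −0.2Q = -123.723.
ε = (dQ/dP)(P/Q) = (-123.723)(9.1/618.614).
|ε| > 1, so demand is elastic at this price.

-1.820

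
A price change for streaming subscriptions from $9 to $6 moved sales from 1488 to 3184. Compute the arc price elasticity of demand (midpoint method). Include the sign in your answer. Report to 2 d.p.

ΔQ = 3184 − 1488 = 1696; ΔP = 6 − 9 = -3.
Midpoints: P̄ = 7.50, Q̄ = 2336.0.
ε = (ΔQ/ΔP)(P̄/Q̄) = (1696/-3)(7.50/2336.0).

-1.82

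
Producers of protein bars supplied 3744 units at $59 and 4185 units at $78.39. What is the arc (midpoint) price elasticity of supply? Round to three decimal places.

ΔQ = 4185 − 3744 = 441; ΔP = 78.39 − 59 = 19.39.
Midpoints: P̄ = 68.69, Q̄ = 3964.5.
ε_s = (ΔQ/ΔP)(P̄/Q̄) = (441/19.39)(68.69/3964.5).

0.394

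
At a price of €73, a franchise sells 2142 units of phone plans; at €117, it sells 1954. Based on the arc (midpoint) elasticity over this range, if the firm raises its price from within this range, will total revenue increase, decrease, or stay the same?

increase

Arc ε = (-188/44)(95.00/2048.0) ≈ -0.198.
|ε| = 0.20 < 1, so demand is inelastic. A price rise therefore raises total revenue.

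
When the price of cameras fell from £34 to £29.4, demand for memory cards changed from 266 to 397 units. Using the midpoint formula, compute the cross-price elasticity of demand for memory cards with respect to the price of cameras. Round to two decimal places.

ΔQ_x = 397 − 266 = 131; ΔP_y = 29.4 − 34 = -4.6.
Midpoints: P̄_y = 31.70, Q̄_x = 331.5.
ε_xy = (ΔQ_x/ΔP_y)(P̄_y/Q̄_x) = (131/-4.6)(31.70/331.5).

-2.72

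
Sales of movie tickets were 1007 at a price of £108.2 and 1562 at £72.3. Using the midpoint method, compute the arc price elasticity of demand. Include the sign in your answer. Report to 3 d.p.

-1.086

ΔQ = 1562 − 1007 = 555; ΔP = 72.3 − 108.2 = -35.9.
Midpoints: P̄ = 90.25, Q̄ = 1284.5.
ε = (ΔQ/ΔP)(P̄/Q̄) = (555/-35.9)(90.25/1284.5).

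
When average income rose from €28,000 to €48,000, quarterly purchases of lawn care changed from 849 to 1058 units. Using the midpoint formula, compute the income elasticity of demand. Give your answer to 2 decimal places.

ΔQ = 209, ΔI = 20000. Midpoints: Ī = 38,000, Q̄ = 953.5.
ε_I = (ΔQ/ΔI)(Ī/Q̄) = (209/20000)(38000/953.5).

0.42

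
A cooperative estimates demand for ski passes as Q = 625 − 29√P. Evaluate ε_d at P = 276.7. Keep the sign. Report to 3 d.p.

At P = 276.7, Q = 142.605.
dQ/dP = −29/(2√P) = -0.872.
ε = (dQ/dP)(P/Q) = (-0.872)(276.7/142.605).

-1.691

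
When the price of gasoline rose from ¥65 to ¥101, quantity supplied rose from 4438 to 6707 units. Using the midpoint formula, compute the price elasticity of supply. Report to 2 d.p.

0.94

ΔQ = 6707 − 4438 = 2269; ΔP = 101 − 65 = 36.
Midpoints: P̄ = 83.00, Q̄ = 5572.5.
ε_s = (ΔQ/ΔP)(P̄/Q̄) = (2269/36)(83.00/5572.5).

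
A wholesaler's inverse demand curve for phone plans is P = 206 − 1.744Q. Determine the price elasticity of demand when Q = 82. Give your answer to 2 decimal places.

-0.44

At Q = 82, P = 206 − 1.744(82) = 62.99.
dP/dQ = −1.744, so dQ/dP = 1/(−1.744) = -0.573.
ε = (dQ/dP)(P/Q) = (-0.573)(62.99/82).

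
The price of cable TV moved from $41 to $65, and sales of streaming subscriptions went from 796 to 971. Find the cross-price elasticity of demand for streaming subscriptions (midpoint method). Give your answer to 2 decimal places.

0.44

ΔQ_x = 971 − 796 = 175; ΔP_y = 65 − 41 = 24.
Midpoints: P̄_y = 53.00, Q̄_x = 883.5.
ε_xy = (ΔQ_x/ΔP_y)(P̄_y/Q̄_x) = (175/24)(53.00/883.5).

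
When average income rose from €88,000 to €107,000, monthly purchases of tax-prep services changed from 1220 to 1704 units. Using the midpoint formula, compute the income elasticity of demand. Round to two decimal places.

1.70

ΔQ = 484, ΔI = 19000. Midpoints: Ī = 97,500, Q̄ = 1462.0.
ε_I = (ΔQ/ΔI)(Ī/Q̄) = (484/19000)(97500/1462.0).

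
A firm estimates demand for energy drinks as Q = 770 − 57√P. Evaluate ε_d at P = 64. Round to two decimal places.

At P = 64, Q = 314.
dQ/dP = −57/(2√P) = -3.562.
ε = (dQ/dP)(P/Q) = (-3.562)(64/314).
|ε| < 1, so demand is inelastic at this price.

-0.73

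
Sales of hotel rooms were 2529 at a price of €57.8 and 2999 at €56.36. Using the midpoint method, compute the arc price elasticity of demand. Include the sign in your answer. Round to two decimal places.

ΔQ = 2999 − 2529 = 470; ΔP = 56.36 − 57.8 = -1.44.
Midpoints: P̄ = 57.08, Q̄ = 2764.0.
ε = (ΔQ/ΔP)(P̄/Q̄) = (470/-1.44)(57.08/2764.0).

-6.74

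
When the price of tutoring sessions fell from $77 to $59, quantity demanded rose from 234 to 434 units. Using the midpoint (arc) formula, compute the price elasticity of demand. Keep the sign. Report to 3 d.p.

ΔQ = 434 − 234 = 200; ΔP = 59 − 77 = -18.
Midpoints: P̄ = 68.00, Q̄ = 334.0.
ε = (ΔQ/ΔP)(P̄/Q̄) = (200/-18)(68.00/334.0).

-2.262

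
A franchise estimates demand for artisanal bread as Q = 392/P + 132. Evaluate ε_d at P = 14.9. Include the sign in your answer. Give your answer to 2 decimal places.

At P = 14.9, Q = 158.309.
dQ/dP = −392/P² = -1.766.
ε = (dQ/dP)(P/Q) = (-1.766)(14.9/158.309).

-0.17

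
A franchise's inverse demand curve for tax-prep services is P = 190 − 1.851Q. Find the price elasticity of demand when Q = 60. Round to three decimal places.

-0.711

At Q = 60, P = 190 − 1.851(60) = 78.94.
dP/dQ = −1.851, so dQ/dP = 1/(−1.851) = -0.540.
ε = (dQ/dP)(P/Q) = (-0.540)(78.94/60).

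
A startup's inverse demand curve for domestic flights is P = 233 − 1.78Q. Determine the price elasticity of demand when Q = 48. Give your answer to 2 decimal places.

-1.73

At Q = 48, P = 233 − 1.78(48) = 147.56.
dP/dQ = −1.78, so dQ/dP = 1/(−1.78) = -0.562.
ε = (dQ/dP)(P/Q) = (-0.562)(147.56/48).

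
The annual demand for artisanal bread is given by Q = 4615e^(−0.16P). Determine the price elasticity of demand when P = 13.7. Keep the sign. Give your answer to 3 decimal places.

At P = 13.7, Q = 515.464.
dQ/dP = −0.16·4615e^(−0.16P) = −0.16Q = -82.474.
ε = (dQ/dP)(P/Q) = (-82.474)(13.7/515.464).
|ε| > 1, so demand is elastic at this price.

-2.192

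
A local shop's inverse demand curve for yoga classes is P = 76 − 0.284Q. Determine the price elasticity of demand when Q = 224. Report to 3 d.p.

-0.195

At Q = 224, P = 76 − 0.284(224) = 12.38.
dP/dQ = −0.284, so dQ/dP = 1/(−0.284) = -3.521.
ε = (dQ/dP)(P/Q) = (-3.521)(12.38/224).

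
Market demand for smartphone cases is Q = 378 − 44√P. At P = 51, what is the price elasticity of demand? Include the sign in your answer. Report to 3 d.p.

-2.463

At P = 51, Q = 63.777.
dQ/dP = −44/(2√P) = -3.081.
ε = (dQ/dP)(P/Q) = (-3.081)(51/63.777).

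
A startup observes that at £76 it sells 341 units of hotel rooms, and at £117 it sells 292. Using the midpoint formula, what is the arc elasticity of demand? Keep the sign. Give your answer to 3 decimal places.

ΔQ = 292 − 341 = -49; ΔP = 117 − 76 = 41.
Midpoints: P̄ = 96.50, Q̄ = 316.5.
ε = (ΔQ/ΔP)(P̄/Q̄) = (-49/41)(96.50/316.5).

-0.364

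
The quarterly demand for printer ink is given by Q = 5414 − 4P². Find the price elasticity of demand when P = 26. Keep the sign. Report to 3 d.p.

At P = 26, Q = 2710.
dQ/dP = −8P = -208.
ε = (dQ/dP)(P/Q) = (-208)(26/2710).
|ε| > 1, so demand is elastic at this price.

-1.996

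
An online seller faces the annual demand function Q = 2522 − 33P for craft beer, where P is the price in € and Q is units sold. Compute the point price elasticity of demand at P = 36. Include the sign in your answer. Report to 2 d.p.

-0.89

At P = 36, Q = 1334.
dQ/dP = −33.
ε = (dQ/dP)(P/Q) = (-33)(36/1334).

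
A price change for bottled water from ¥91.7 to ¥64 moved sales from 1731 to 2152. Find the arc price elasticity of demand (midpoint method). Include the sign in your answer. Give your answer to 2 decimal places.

-0.61

ΔQ = 2152 − 1731 = 421; ΔP = 64 − 91.7 = -27.7.
Midpoints: P̄ = 77.85, Q̄ = 1941.5.
ε = (ΔQ/ΔP)(P̄/Q̄) = (421/-27.7)(77.85/1941.5).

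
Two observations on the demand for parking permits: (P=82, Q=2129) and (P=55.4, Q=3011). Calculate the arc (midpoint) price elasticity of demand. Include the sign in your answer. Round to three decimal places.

ΔQ = 3011 − 2129 = 882; ΔP = 55.4 − 82 = -26.6.
Midpoints: P̄ = 68.70, Q̄ = 2570.0.
ε = (ΔQ/ΔP)(P̄/Q̄) = (882/-26.6)(68.70/2570.0).

-0.886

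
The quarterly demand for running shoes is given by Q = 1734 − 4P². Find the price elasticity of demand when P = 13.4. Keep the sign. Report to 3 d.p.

-1.414

At P = 13.4, Q = 1015.760.
dQ/dP = −8P = -107.200.
ε = (dQ/dP)(P/Q) = (-107.200)(13.4/1015.760).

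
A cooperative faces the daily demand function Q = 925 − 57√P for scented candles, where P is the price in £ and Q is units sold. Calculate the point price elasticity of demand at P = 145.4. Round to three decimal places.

At P = 145.4, Q = 237.683.
dQ/dP = −57/(2√P) = -2.364.
ε = (dQ/dP)(P/Q) = (-2.364)(145.4/237.683).
|ε| > 1, so demand is elastic at this price.

-1.446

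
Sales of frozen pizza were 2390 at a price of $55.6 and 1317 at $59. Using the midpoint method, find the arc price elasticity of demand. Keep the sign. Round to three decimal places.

ΔQ = 1317 − 2390 = -1073; ΔP = 59 − 55.6 = 3.4.
Midpoints: P̄ = 57.30, Q̄ = 1853.5.
ε = (ΔQ/ΔP)(P̄/Q̄) = (-1073/3.4)(57.30/1853.5).

-9.756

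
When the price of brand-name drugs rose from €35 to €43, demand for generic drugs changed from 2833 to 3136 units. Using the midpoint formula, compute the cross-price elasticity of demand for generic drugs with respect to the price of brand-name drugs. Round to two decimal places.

0.49

ΔQ_x = 3136 − 2833 = 303; ΔP_y = 43 − 35 = 8.
Midpoints: P̄_y = 39.00, Q̄_x = 2984.5.
ε_xy = (ΔQ_x/ΔP_y)(P̄_y/Q̄_x) = (303/8)(39.00/2984.5).
ε_xy > 0, so the goods are substitutes.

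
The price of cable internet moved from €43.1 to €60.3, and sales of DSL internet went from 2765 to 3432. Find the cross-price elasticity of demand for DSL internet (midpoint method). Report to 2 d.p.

ΔQ_x = 3432 − 2765 = 667; ΔP_y = 60.3 − 43.1 = 17.2.
Midpoints: P̄_y = 51.70, Q̄_x = 3098.5.
ε_xy = (ΔQ_x/ΔP_y)(P̄_y/Q̄_x) = (667/17.2)(51.70/3098.5).

0.65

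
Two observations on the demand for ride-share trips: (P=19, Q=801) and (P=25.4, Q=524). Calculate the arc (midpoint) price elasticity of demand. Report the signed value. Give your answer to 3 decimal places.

-1.450

ΔQ = 524 − 801 = -277; ΔP = 25.4 − 19 = 6.4.
Midpoints: P̄ = 22.20, Q̄ = 662.5.
ε = (ΔQ/ΔP)(P̄/Q̄) = (-277/6.4)(22.20/662.5).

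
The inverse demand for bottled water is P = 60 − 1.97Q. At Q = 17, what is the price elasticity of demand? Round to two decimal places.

-0.79

At Q = 17, P = 60 − 1.97(17) = 26.51.
dP/dQ = −1.97, so dQ/dP = 1/(−1.97) = -0.508.
ε = (dQ/dP)(P/Q) = (-0.508)(26.51/17).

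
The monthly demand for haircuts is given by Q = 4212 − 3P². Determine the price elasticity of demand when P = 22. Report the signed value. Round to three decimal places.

At P = 22, Q = 2760.
dQ/dP = −6P = -132.
ε = (dQ/dP)(P/Q) = (-132)(22/2760).
|ε| > 1, so demand is elastic at this price.

-1.052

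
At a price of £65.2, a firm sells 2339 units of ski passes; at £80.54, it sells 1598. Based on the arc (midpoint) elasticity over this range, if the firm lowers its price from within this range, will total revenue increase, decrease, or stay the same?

increase

Arc ε = (-741/15.34)(72.87/1968.5) ≈ -1.788.
|ε| = 1.79 > 1, so demand is elastic. A price cut therefore raises total revenue.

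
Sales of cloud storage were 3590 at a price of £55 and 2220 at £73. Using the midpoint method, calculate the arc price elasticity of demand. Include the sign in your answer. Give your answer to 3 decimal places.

ΔQ = 2220 − 3590 = -1370; ΔP = 73 − 55 = 18.
Midpoints: P̄ = 64.00, Q̄ = 2905.0.
ε = (ΔQ/ΔP)(P̄/Q̄) = (-1370/18)(64.00/2905.0).

-1.677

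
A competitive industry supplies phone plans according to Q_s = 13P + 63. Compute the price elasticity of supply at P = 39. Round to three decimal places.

At P = 39, Q_s = 570.
dQ_s/dP = 13.
ε_s = (dQ_s/dP)(P/Q_s) = (13)(39/570).

0.889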